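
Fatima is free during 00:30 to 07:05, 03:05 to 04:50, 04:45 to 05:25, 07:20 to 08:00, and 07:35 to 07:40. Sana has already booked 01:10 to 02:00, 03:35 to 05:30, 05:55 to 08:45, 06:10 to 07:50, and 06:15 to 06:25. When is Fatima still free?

Merge the first list: 00:30–07:05, 07:20–08:00.
Merge the second list: 01:10–02:00, 03:35–05:30, 05:55–08:45.
00:30–07:05 with B removed leaves 00:30–01:10, 02:00–03:35, 05:30–05:55.
07:20–08:00 lies entirely inside B → drops out.

00:30–01:10, 02:00–03:35, 05:30–05:55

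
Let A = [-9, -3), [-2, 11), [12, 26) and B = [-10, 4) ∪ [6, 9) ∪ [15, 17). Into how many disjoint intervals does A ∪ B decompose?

2

A ∪ B = [-10, 11), [12, 26).
That is 2 disjoint pieces.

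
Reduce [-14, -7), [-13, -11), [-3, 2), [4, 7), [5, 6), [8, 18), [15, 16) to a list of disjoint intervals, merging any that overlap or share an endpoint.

[-14, -7) ∪ [-3, 2) ∪ [4, 7) ∪ [8, 18)

[-13, -11) overlaps/touches [-14, -7) → extend to [-14, -7).
[-3, 2) is disjoint → start new block.
[4, 7) is disjoint → start new block.
[5, 6) overlaps/touches [4, 7) → extend to [4, 7).
[8, 18) is disjoint → start new block.
[15, 16) overlaps/touches [8, 18) → extend to [8, 18).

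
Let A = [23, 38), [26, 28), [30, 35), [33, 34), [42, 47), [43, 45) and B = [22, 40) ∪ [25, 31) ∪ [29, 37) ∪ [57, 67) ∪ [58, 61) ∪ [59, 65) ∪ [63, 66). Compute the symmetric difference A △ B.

First set merges to [23, 38), [42, 47).
Second set merges to [22, 40), [57, 67).
A \ B = [42, 47).
B \ A = [22, 23), [38, 40), [57, 67).
Union of the two gives the symmetric difference.

[22, 23) ∪ [38, 40) ∪ [42, 47) ∪ [57, 67)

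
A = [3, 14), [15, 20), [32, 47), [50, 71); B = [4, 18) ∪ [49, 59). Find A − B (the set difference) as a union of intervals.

[3, 14) with B removed leaves [3, 4).
[15, 20) with B removed leaves [18, 20).
[32, 47) is untouched.
[50, 71) with B removed leaves [59, 71).

[3, 4) ∪ [18, 20) ∪ [32, 47) ∪ [59, 71)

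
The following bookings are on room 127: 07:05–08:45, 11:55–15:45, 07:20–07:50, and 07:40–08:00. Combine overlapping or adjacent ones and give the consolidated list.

Sort by start: 07:05–08:45, 07:20–07:50, 07:40–08:00, 11:55–15:45.
07:20–07:50 overlaps/touches 07:05–08:45 → extend to 07:05–08:45.
07:40–08:00 overlaps/touches 07:05–08:45 → extend to 07:05–08:45.
11:55–15:45 is disjoint → start new block.

07:05–08:45, 11:55–15:45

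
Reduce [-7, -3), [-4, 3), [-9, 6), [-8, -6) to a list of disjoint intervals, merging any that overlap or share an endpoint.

[-9, 6)

Sort by start: [-9, 6), [-8, -6), [-7, -3), [-4, 3).
[-8, -6) overlaps/touches [-9, 6) → extend to [-9, 6).
[-7, -3) overlaps/touches [-9, 6) → extend to [-9, 6).
[-4, 3) overlaps/touches [-9, 6) → extend to [-9, 6).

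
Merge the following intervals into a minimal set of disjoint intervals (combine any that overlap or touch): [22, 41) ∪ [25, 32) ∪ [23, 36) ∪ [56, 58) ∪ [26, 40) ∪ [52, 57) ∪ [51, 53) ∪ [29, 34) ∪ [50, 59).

[22, 41) ∪ [50, 59)

Sort by start: [22, 41), [23, 36), [25, 32), [26, 40), [29, 34), [50, 59), [51, 53), [52, 57), [56, 58).
[23, 36) overlaps/touches [22, 41) → extend to [22, 41).
[25, 32) overlaps/touches [22, 41) → extend to [22, 41).
[26, 40) overlaps/touches [22, 41) → extend to [22, 41).
[29, 34) overlaps/touches [22, 41) → extend to [22, 41).
[50, 59) is disjoint → start new block.
[51, 53) overlaps/touches [50, 59) → extend to [50, 59).
[52, 57) overlaps/touches [50, 59) → extend to [50, 59).
[56, 58) overlaps/touches [50, 59) → extend to [50, 59).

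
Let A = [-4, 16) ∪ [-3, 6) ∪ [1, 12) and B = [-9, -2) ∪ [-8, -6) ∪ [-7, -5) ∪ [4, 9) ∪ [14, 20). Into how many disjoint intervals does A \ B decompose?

2

First set merges to [-4, 16).
Second set merges to [-9, -2), [4, 9), [14, 20).
A \ B = [-2, 4), [9, 14).
That is 2 disjoint pieces.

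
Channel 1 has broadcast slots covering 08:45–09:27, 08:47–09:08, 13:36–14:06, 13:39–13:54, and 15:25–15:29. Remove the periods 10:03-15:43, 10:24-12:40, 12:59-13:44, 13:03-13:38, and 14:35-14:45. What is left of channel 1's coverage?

Merge the first list: 08:45–09:27, 13:36–14:06, 15:25–15:29.
Merge the second list: 10:03–15:43.
08:45–09:27: no B overlap → unchanged.
13:36–14:06: fully covered by B → removed.
15:25–15:29: fully covered by B → removed.

08:45–09:27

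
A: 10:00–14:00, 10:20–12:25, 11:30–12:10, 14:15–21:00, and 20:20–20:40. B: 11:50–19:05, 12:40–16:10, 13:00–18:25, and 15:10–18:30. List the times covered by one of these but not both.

10:00-11:50, 14:00-14:15, 19:05-21:00

A, merged: 10:00-14:00, 14:15-21:00.
B, merged: 11:50-19:05.
A \ B = 10:00-11:50, 19:05-21:00.
B \ A = 14:00-14:15.
Union of the two gives the symmetric difference.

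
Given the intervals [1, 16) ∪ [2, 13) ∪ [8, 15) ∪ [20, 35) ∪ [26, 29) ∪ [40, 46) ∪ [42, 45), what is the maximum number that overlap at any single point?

At 8, 3 of the intervals are simultaneously active.
No point has more.

3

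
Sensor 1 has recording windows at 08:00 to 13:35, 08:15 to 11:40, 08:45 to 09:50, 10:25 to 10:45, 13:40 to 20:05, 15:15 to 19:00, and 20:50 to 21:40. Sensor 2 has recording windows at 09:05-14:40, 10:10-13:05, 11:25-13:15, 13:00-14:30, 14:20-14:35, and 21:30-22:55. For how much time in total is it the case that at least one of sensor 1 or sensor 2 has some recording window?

14 h 10 min

A, merged: 08:00–13:35, 13:40–20:05, 20:50–21:40.
B, merged: 09:05–14:40, 21:30–22:55.
A ∪ B = 08:00–20:05, 20:50–22:55.
Total: 12 h 5 min + 2 h 5 min = 14 h 10 min.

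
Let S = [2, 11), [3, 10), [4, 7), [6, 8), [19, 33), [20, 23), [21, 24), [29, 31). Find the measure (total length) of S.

Merged: [2, 11), [19, 33).
Lengths: 9 + 14 = 23.

23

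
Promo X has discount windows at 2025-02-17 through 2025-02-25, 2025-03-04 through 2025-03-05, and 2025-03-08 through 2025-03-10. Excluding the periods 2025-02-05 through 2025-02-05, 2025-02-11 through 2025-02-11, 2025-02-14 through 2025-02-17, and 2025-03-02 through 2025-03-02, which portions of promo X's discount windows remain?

2025-02-18 through 2025-02-25, 2025-03-04 through 2025-03-05, 2025-03-08 through 2025-03-10

2025-02-17 through 2025-02-25 with B removed leaves 2025-02-18 through 2025-02-25.
2025-03-04 through 2025-03-05 is untouched.
2025-03-08 through 2025-03-10 is untouched.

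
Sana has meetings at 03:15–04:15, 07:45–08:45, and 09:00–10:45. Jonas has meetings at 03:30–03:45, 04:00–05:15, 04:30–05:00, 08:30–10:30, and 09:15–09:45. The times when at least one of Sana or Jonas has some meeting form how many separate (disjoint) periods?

Merge the second list: 03:30–03:45, 04:00–05:15, 08:30–10:30.
A ∪ B = 03:15–05:15, 07:45–10:45.
That is 2 disjoint pieces.

2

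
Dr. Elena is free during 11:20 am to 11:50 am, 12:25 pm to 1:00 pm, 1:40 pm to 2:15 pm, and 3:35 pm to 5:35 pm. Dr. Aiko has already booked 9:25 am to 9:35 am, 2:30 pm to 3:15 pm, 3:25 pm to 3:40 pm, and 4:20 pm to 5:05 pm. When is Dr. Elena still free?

11:20 am–11:50 am: no B overlap → unchanged.
12:25 pm–1:00 pm: no B overlap → unchanged.
1:40 pm–2:15 pm: no B overlap → unchanged.
3:35 pm–5:35 pm minus B → 3:40 pm–4:20 pm, 5:05 pm–5:35 pm.

11:20 am–11:50 am, 12:25 pm–1:00 pm, 1:40 pm–2:15 pm, 3:40 pm–4:20 pm, 5:05 pm–5:35 pm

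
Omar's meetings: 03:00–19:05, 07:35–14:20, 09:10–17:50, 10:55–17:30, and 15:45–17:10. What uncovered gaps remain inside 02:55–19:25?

02:55-03:00, 19:05-19:25

Covered (merged): 03:00-19:05.
Complement within 02:55-19:25: 02:55-03:00, 19:05-19:25.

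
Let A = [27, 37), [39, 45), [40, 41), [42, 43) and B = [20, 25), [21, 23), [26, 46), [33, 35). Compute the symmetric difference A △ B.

Merge the first list: [27, 37), [39, 45).
Merge the second list: [20, 25), [26, 46).
A \ B = none.
B \ A = [20, 25), [26, 27), [37, 39), [45, 46).
Union of the two gives the symmetric difference.

[20, 25) ∪ [26, 27) ∪ [37, 39) ∪ [45, 46)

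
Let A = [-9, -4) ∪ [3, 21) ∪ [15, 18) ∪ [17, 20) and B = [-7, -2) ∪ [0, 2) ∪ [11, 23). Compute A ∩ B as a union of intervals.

Merge the first list: [-9, -4), [3, 21).
[-9, -4) meets the second set on [-7, -4).
[3, 21) meets the second set on [11, 21).

[-7, -4) ∪ [11, 21)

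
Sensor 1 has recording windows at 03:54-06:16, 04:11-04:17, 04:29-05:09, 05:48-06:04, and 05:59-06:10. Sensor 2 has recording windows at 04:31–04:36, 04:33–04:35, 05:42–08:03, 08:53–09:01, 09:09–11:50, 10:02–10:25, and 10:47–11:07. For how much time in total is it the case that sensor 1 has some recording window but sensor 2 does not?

First set merges to 03:54-06:16.
Second set merges to 04:31-04:36, 05:42-08:03, 08:53-09:01, 09:09-11:50.
A \ B = 03:54-04:31, 04:36-05:42.
Total: 37 min + 1 h 6 min = 1 h 43 min.

1 h 43 min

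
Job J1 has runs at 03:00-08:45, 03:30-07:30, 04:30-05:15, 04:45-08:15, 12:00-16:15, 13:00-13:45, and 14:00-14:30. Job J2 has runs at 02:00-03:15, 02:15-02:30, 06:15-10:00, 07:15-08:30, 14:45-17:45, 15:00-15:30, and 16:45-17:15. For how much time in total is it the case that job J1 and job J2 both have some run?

4 h 15 min

A, merged: 03:00–08:45, 12:00–16:15.
B, merged: 02:00–03:15, 06:15–10:00, 14:45–17:45.
A ∩ B = 03:00–03:15, 06:15–08:45, 14:45–16:15.
Total: 15 min + 2 h 30 min + 1 h 30 min = 4 h 15 min.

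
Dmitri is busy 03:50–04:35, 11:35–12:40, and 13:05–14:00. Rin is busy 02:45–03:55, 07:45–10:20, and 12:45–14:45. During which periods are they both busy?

03:50–03:55, 13:05–14:00

03:50–04:35 overlaps B on 03:50–03:55.
11:35–12:40 falls entirely outside B.
13:05–14:00 overlaps B on 13:05–14:00.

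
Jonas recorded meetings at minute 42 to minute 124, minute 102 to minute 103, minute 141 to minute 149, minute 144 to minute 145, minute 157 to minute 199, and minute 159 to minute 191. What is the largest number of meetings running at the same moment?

2

Walk the sorted start/end points keeping a running depth.
The depth first hits 2 at minute 102.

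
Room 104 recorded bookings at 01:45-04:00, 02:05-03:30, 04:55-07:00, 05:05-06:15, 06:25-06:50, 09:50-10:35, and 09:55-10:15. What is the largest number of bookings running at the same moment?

Walk the sorted start/end points keeping a running depth.
The depth first hits 2 at 02:05.

2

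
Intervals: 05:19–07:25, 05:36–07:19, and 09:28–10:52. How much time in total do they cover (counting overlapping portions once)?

Merged: 05:19–07:25, 09:28–10:52.
Lengths: 2 h 6 min + 1 h 24 min = 3 h 30 min.

3 h 30 min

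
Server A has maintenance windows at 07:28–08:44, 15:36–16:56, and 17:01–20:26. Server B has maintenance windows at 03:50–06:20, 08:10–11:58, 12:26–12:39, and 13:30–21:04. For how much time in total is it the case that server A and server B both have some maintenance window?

A ∩ B = 08:10–08:44, 15:36–16:56, 17:01–20:26.
Total: 34 min + 1 h 20 min + 3 h 25 min = 5 h 19 min.

5 h 19 min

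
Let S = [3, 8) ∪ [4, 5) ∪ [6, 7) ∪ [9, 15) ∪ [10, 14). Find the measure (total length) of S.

Merged: [3, 8), [9, 15).
Lengths: 5 + 6 = 11.

11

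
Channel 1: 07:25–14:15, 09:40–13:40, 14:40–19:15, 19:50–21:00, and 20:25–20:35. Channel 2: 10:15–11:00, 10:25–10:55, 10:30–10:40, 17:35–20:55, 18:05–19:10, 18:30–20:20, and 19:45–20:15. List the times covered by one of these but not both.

A, merged: 07:25–14:15, 14:40–19:15, 19:50–21:00.
B, merged: 10:15–11:00, 17:35–20:55.
A \ B = 07:25–10:15, 11:00–14:15, 14:40–17:35, 20:55–21:00.
B \ A = 19:15–19:50.
Union of the two gives the symmetric difference.

07:25–10:15, 11:00–14:15, 14:40–17:35, 19:15–19:50, 20:55–21:00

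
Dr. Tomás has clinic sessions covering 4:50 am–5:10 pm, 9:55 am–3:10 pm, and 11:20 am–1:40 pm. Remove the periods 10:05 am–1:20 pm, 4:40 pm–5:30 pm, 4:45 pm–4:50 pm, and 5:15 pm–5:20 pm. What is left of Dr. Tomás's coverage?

4:50 am–10:05 am, 1:20 pm–4:40 pm

Merge the first list: 4:50 am–5:10 pm.
Merge the second list: 10:05 am–1:20 pm, 4:40 pm–5:30 pm.
4:50 am–5:10 pm minus B → 4:50 am–10:05 am, 1:20 pm–4:40 pm.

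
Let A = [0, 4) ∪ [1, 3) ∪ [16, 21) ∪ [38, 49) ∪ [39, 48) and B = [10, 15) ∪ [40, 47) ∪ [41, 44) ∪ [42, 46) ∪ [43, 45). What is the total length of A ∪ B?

Merge the first list: [0, 4), [16, 21), [38, 49).
Merge the second list: [10, 15), [40, 47).
A ∪ B = [0, 4), [10, 15), [16, 21), [38, 49).
Total: 4 + 5 + 5 + 11 = 25.

25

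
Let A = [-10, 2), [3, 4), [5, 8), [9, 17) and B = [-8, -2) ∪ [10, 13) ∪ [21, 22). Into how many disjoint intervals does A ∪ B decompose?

A ∪ B = [-10, 2), [3, 4), [5, 8), [9, 17), [21, 22).
That is 5 disjoint pieces.

5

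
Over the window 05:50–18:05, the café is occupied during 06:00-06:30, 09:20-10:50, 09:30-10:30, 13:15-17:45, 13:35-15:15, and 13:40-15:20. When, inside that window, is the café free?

The merged coverage is 06:00–06:30, 09:20–10:50, 13:15–17:45.
Complement within 05:50–18:05: 05:50–06:00, 06:30–09:20, 10:50–13:15, 17:45–18:05.

05:50–06:00, 06:30–09:20, 10:50–13:15, 17:45–18:05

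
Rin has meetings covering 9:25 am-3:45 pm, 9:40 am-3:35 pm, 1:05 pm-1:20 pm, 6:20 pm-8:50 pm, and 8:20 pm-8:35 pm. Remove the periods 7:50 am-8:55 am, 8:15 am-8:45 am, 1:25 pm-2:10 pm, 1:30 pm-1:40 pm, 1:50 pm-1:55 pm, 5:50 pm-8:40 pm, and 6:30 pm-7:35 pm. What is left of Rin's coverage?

9:25 am–1:25 pm, 2:10 pm–3:45 pm, 8:40 pm–8:50 pm

Merge the first list: 9:25 am–3:45 pm, 6:20 pm–8:50 pm.
Merge the second list: 7:50 am–8:55 am, 1:25 pm–2:10 pm, 5:50 pm–8:40 pm.
9:25 am–3:45 pm with B removed leaves 9:25 am–1:25 pm, 2:10 pm–3:45 pm.
6:20 pm–8:50 pm with B removed leaves 8:40 pm–8:50 pm.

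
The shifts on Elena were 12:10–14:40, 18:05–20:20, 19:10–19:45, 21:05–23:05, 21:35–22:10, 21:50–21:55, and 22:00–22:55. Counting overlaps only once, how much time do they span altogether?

Merged: 12:10-14:40, 18:05-20:20, 21:05-23:05.
Lengths: 2 h 30 min + 2 h 15 min + 2 h = 6 h 45 min.

6 h 45 min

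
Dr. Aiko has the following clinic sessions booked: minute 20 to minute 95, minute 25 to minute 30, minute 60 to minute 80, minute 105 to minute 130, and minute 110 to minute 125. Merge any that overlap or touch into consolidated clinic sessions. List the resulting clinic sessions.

minute 25 to minute 30 overlaps/touches minute 20 to minute 95 → extend to minute 20 to minute 95.
minute 60 to minute 80 overlaps/touches minute 20 to minute 95 → extend to minute 20 to minute 95.
minute 105 to minute 130 is disjoint → start new block.
minute 110 to minute 125 overlaps/touches minute 105 to minute 130 → extend to minute 105 to minute 130.

minute 20 to minute 95, minute 105 to minute 130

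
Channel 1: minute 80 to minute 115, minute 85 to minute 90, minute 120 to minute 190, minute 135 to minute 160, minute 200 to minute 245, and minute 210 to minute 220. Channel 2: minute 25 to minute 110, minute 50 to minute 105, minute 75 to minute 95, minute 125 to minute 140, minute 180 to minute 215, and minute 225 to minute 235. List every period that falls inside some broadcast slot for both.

minute 80 to minute 110, minute 125 to minute 140, minute 180 to minute 190, minute 200 to minute 215, minute 225 to minute 235

A, merged: minute 80 to minute 115, minute 120 to minute 190, minute 200 to minute 245.
B, merged: minute 25 to minute 110, minute 125 to minute 140, minute 180 to minute 215, minute 225 to minute 235.
minute 80 to minute 115 ∩ B → minute 80 to minute 110.
minute 120 to minute 190 ∩ B → minute 125 to minute 140, minute 180 to minute 190.
minute 200 to minute 245 ∩ B → minute 200 to minute 215, minute 225 to minute 235.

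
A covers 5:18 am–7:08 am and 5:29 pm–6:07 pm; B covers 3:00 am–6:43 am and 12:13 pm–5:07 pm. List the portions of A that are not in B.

5:18 am-7:08 am minus B → 6:43 am-7:08 am.
5:29 pm-6:07 pm: no B overlap → unchanged.

6:43 am-7:08 am, 5:29 pm-6:07 pm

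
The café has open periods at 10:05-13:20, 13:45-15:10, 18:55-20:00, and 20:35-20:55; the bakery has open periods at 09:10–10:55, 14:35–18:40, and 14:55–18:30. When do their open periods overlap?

10:05–10:55, 14:35–15:10

Merge the second list: 09:10–10:55, 14:35–18:40.
10:05–13:20 overlaps B on 10:05–10:55.
13:45–15:10 overlaps B on 14:35–15:10.
18:55–20:00 falls entirely outside B.
20:35–20:55 falls entirely outside B.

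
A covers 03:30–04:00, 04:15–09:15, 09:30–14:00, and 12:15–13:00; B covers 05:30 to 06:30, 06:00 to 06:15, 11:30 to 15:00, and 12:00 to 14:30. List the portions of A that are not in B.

Merge the first list: 03:30-04:00, 04:15-09:15, 09:30-14:00.
Merge the second list: 05:30-06:30, 11:30-15:00.
03:30-04:00: nothing removed.
04:15-09:15 \ B = 04:15-05:30, 06:30-09:15.
09:30-14:00 \ B = 09:30-11:30.

03:30-04:00, 04:15-05:30, 06:30-09:15, 09:30-11:30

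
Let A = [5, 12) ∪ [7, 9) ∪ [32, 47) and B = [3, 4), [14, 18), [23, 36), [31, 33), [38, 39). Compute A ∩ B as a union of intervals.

Merge the first list: [5, 12), [32, 47).
Merge the second list: [3, 4), [14, 18), [23, 36), [38, 39).
[5, 12) falls entirely outside B.
[32, 47) overlaps B on [32, 36), [38, 39).

[32, 36) ∪ [38, 39)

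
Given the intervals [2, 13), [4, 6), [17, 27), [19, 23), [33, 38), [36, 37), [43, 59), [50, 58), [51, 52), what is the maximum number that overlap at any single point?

3

Sweep endpoints in order; track running count of active intervals.
Peak of 3 reached at 51.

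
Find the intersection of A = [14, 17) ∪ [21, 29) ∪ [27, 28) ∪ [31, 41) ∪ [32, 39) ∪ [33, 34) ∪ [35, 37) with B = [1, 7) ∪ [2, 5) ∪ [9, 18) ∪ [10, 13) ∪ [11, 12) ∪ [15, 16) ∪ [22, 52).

[14, 17) ∪ [22, 29) ∪ [31, 41)

A, merged: [14, 17), [21, 29), [31, 41).
B, merged: [1, 7), [9, 18), [22, 52).
[14, 17) meets the second set on [14, 17).
[21, 29) meets the second set on [22, 29).
[31, 41) meets the second set on [31, 41).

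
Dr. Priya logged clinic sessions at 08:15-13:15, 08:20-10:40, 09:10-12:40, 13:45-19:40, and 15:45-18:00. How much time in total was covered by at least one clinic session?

10 h 55 min

Merged: 08:15-13:15, 13:45-19:40.
Lengths: 5 h + 5 h 55 min = 10 h 55 min.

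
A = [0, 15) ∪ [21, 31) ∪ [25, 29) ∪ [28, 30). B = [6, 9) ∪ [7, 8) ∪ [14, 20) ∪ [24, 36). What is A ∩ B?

Merge the first list: [0, 15), [21, 31).
Merge the second list: [6, 9), [14, 20), [24, 36).
[0, 15) overlaps B on [6, 9), [14, 15).
[21, 31) overlaps B on [24, 31).

[6, 9) ∪ [14, 15) ∪ [24, 31)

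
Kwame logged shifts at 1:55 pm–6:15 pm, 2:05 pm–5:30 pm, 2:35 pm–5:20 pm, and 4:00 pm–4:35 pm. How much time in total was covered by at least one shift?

Merged: 1:55 pm-6:15 pm.
Length: 4 h 20 min.

4 h 20 min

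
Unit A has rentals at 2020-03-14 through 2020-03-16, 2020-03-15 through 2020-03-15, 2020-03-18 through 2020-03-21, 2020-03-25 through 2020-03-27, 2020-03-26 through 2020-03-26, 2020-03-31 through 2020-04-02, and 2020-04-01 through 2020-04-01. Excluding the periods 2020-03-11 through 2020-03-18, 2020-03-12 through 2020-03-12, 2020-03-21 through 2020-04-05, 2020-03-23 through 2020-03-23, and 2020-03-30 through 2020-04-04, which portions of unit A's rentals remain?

2020-03-19 through 2020-03-20

A, merged: 2020-03-14 through 2020-03-16, 2020-03-18 through 2020-03-21, 2020-03-25 through 2020-03-27, 2020-03-31 through 2020-04-02.
B, merged: 2020-03-11 through 2020-03-18, 2020-03-21 through 2020-04-05.
2020-03-14 through 2020-03-16: entirely removed.
2020-03-18 through 2020-03-21 \ B = 2020-03-19 through 2020-03-20.
2020-03-25 through 2020-03-27: entirely removed.
2020-03-31 through 2020-04-02: entirely removed.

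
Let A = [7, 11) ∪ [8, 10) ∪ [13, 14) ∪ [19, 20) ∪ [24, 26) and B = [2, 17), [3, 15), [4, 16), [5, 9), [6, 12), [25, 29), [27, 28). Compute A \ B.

[19, 20) ∪ [24, 25)

A, merged: [7, 11), [13, 14), [19, 20), [24, 26).
B, merged: [2, 17), [25, 29).
[7, 11): fully covered by B → removed.
[13, 14): fully covered by B → removed.
[19, 20): no B overlap → unchanged.
[24, 26) minus B → [24, 25).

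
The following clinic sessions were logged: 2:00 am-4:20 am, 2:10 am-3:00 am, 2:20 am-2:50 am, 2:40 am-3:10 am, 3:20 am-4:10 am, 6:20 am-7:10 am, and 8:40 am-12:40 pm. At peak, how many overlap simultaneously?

Walk the sorted start/end points keeping a running depth.
The depth first hits 4 at 2:40 am.

4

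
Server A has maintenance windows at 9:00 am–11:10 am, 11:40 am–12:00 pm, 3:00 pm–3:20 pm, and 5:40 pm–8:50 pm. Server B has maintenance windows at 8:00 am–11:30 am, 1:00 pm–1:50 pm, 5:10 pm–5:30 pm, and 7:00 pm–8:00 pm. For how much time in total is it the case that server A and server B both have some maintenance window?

3 h 10 min

A ∩ B = 9:00 am–11:10 am, 7:00 pm–8:00 pm.
Total: 2 h 10 min + 1 h = 3 h 10 min.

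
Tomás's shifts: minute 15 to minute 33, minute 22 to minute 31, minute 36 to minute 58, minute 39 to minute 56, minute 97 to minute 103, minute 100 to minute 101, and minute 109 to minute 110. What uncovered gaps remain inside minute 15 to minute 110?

minute 33 to minute 36, minute 58 to minute 97, minute 103 to minute 109

Covered (merged): minute 15 to minute 33, minute 36 to minute 58, minute 97 to minute 103, minute 109 to minute 110.
Complement within minute 15 to minute 110: minute 33 to minute 36, minute 58 to minute 97, minute 103 to minute 109.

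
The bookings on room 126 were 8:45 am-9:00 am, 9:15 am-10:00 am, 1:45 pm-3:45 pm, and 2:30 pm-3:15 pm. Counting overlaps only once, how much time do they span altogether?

Merged: 8:45 am–9:00 am, 9:15 am–10:00 am, 1:45 pm–3:45 pm.
Lengths: 15 min + 45 min + 2 h = 3 h.

3 h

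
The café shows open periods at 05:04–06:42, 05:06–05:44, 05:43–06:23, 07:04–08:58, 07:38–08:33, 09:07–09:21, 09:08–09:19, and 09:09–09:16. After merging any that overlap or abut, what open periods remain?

05:04–06:42, 07:04–08:58, 09:07–09:21

05:06–05:44 overlaps/touches 05:04–06:42 → extend to 05:04–06:42.
05:43–06:23 overlaps/touches 05:04–06:42 → extend to 05:04–06:42.
07:04–08:58 is disjoint → start new block.
07:38–08:33 overlaps/touches 07:04–08:58 → extend to 07:04–08:58.
09:07–09:21 is disjoint → start new block.
09:08–09:19 overlaps/touches 09:07–09:21 → extend to 09:07–09:21.
09:09–09:16 overlaps/touches 09:07–09:21 → extend to 09:07–09:21.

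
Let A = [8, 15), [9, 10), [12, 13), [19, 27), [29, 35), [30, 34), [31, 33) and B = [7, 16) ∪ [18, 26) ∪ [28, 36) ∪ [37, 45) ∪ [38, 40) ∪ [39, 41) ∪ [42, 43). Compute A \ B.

[26, 27)

A, merged: [8, 15), [19, 27), [29, 35).
B, merged: [7, 16), [18, 26), [28, 36), [37, 45).
[8, 15) lies entirely inside B → drops out.
[19, 27) with B removed leaves [26, 27).
[29, 35) lies entirely inside B → drops out.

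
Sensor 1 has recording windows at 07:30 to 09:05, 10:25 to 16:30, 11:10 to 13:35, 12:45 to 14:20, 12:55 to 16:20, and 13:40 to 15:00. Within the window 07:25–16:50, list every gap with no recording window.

07:25–07:30, 09:05–10:25, 16:30–16:50

Covered (merged): 07:30–09:05, 10:25–16:30.
Gaps within 07:25–16:50: 07:25–07:30, 09:05–10:25, 16:30–16:50.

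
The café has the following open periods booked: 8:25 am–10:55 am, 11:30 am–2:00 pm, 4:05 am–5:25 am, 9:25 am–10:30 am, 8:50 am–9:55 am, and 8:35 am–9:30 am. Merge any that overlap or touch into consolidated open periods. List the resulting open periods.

Sort by start: 4:05 am–5:25 am, 8:25 am–10:55 am, 8:35 am–9:30 am, 8:50 am–9:55 am, 9:25 am–10:30 am, 11:30 am–2:00 pm.
8:25 am–10:55 am is disjoint → start new block.
8:35 am–9:30 am overlaps/touches 8:25 am–10:55 am → extend to 8:25 am–10:55 am.
8:50 am–9:55 am overlaps/touches 8:25 am–10:55 am → extend to 8:25 am–10:55 am.
9:25 am–10:30 am overlaps/touches 8:25 am–10:55 am → extend to 8:25 am–10:55 am.
11:30 am–2:00 pm is disjoint → start new block.

4:05 am–5:25 am, 8:25 am–10:55 am, 11:30 am–2:00 pm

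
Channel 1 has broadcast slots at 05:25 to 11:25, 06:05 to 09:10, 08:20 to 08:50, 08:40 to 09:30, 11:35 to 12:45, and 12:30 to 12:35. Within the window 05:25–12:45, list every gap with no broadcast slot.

The merged coverage is 05:25–11:25, 11:35–12:45.
Uncovered inside 05:25–12:45: 11:25–11:35.

11:25–11:35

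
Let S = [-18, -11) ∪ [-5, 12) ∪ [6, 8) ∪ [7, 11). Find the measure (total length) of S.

Merged: [-18, -11), [-5, 12).
Lengths: 7 + 17 = 24.

24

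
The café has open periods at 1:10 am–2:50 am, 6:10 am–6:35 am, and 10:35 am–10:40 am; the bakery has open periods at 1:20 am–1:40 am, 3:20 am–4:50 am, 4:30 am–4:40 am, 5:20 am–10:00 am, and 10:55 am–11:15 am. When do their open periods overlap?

1:20 am-1:40 am, 6:10 am-6:35 am

Second set merges to 1:20 am-1:40 am, 3:20 am-4:50 am, 5:20 am-10:00 am, 10:55 am-11:15 am.
1:10 am-2:50 am ∩ B → 1:20 am-1:40 am.
6:10 am-6:35 am ∩ B → 6:10 am-6:35 am.
10:35 am-10:40 am meets no B interval.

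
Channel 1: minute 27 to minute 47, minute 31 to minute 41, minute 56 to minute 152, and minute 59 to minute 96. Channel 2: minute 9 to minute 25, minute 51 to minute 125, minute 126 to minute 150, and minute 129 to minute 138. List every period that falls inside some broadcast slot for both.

minute 56 to minute 125, minute 126 to minute 150

First set merges to minute 27 to minute 47, minute 56 to minute 152.
Second set merges to minute 9 to minute 25, minute 51 to minute 125, minute 126 to minute 150.
minute 27 to minute 47: no overlap with the second set.
minute 56 to minute 152 meets the second set on minute 56 to minute 125, minute 126 to minute 150.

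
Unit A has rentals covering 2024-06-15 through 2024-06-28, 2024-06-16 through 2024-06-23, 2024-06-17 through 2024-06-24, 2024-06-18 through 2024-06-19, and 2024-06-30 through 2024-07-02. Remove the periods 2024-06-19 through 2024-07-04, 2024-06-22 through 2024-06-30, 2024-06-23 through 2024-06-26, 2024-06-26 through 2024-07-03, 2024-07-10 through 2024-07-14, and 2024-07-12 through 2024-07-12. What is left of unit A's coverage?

2024-06-15 through 2024-06-18

A, merged: 2024-06-15 through 2024-06-28, 2024-06-30 through 2024-07-02.
B, merged: 2024-06-19 through 2024-07-04, 2024-07-10 through 2024-07-14.
2024-06-15 through 2024-06-28 with B removed leaves 2024-06-15 through 2024-06-18.
2024-06-30 through 2024-07-02 lies entirely inside B → drops out.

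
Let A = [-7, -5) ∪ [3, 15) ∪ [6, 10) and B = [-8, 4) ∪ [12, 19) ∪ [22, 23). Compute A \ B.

[4, 12)

Merge the first list: [-7, -5), [3, 15).
[-7, -5): entirely removed.
[3, 15) \ B = [4, 12).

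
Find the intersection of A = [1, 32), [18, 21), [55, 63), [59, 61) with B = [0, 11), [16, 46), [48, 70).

[1, 11) ∪ [16, 32) ∪ [55, 63)

Merge the first list: [1, 32), [55, 63).
[1, 32) overlaps B on [1, 11), [16, 32).
[55, 63) overlaps B on [55, 63).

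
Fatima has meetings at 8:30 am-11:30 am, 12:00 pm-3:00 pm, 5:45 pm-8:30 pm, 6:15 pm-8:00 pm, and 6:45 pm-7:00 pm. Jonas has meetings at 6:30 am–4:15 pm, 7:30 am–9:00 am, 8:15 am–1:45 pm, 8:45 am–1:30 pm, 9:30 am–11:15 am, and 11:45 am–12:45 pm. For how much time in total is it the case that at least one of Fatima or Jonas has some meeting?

12 h 30 min

Merge the first list: 8:30 am–11:30 am, 12:00 pm–3:00 pm, 5:45 pm–8:30 pm.
Merge the second list: 6:30 am–4:15 pm.
A ∪ B = 6:30 am–4:15 pm, 5:45 pm–8:30 pm.
Total: 9 h 45 min + 2 h 45 min = 12 h 30 min.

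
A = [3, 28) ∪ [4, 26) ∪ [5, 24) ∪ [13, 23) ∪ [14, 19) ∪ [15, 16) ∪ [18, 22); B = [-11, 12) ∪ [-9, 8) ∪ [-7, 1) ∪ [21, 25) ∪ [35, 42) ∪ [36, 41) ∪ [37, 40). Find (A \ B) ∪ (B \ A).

[-11, 3) ∪ [12, 21) ∪ [25, 28) ∪ [35, 42)

First set merges to [3, 28).
Second set merges to [-11, 12), [21, 25), [35, 42).
Only in the first: [12, 21), [25, 28).
Only in the second: [-11, 3), [35, 42).
Together these are the periods covered by exactly one.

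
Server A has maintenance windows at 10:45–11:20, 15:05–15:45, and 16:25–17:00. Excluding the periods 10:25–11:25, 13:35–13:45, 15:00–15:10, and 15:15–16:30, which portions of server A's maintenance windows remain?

10:45–11:20: entirely removed.
15:05–15:45 \ B = 15:10–15:15.
16:25–17:00 \ B = 16:30–17:00.

15:10–15:15, 16:30–17:00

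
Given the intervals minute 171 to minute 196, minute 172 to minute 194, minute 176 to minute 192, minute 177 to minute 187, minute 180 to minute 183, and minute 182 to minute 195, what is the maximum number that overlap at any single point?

Walk the sorted start/end points keeping a running depth.
The depth first hits 6 at minute 182.

6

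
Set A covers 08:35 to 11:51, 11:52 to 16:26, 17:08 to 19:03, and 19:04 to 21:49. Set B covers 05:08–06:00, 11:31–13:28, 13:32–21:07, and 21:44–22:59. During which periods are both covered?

08:35–11:51 meets the second set on 11:31–11:51.
11:52–16:26 meets the second set on 11:52–13:28, 13:32–16:26.
17:08–19:03 meets the second set on 17:08–19:03.
19:04–21:49 meets the second set on 19:04–21:07, 21:44–21:49.

11:31–11:51, 11:52–13:28, 13:32–16:26, 17:08–19:03, 19:04–21:07, 21:44–21:49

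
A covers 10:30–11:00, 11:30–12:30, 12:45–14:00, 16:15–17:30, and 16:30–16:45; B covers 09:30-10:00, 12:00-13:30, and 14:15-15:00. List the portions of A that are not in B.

A, merged: 10:30–11:00, 11:30–12:30, 12:45–14:00, 16:15–17:30.
10:30–11:00: no B overlap → unchanged.
11:30–12:30 minus B → 11:30–12:00.
12:45–14:00 minus B → 13:30–14:00.
16:15–17:30: no B overlap → unchanged.

10:30–11:00, 11:30–12:00, 13:30–14:00, 16:15–17:30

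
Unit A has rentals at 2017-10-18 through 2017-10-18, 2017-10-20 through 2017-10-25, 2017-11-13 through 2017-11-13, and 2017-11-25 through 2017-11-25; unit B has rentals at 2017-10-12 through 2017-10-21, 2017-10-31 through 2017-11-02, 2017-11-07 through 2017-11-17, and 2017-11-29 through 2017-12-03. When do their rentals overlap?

2017-10-18 through 2017-10-18 ∩ B → 2017-10-18 through 2017-10-18.
2017-10-20 through 2017-10-25 ∩ B → 2017-10-20 through 2017-10-21.
2017-11-13 through 2017-11-13 ∩ B → 2017-11-13 through 2017-11-13.
2017-11-25 through 2017-11-25 meets no B interval.

2017-10-18 through 2017-10-18, 2017-10-20 through 2017-10-21, 2017-11-13 through 2017-11-13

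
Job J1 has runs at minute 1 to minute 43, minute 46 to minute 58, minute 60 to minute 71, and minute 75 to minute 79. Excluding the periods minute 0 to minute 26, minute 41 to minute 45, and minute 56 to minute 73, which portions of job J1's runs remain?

minute 1 to minute 43 with B removed leaves minute 26 to minute 41.
minute 46 to minute 58 with B removed leaves minute 46 to minute 56.
minute 60 to minute 71 lies entirely inside B → drops out.
minute 75 to minute 79 is untouched.

minute 26 to minute 41, minute 46 to minute 56, minute 75 to minute 79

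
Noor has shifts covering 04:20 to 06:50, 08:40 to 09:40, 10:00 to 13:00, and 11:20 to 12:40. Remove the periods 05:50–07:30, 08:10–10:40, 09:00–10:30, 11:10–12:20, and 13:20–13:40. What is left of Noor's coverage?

04:20-05:50, 10:40-11:10, 12:20-13:00

Merge the first list: 04:20-06:50, 08:40-09:40, 10:00-13:00.
Merge the second list: 05:50-07:30, 08:10-10:40, 11:10-12:20, 13:20-13:40.
04:20-06:50 \ B = 04:20-05:50.
08:40-09:40: entirely removed.
10:00-13:00 \ B = 10:40-11:10, 12:20-13:00.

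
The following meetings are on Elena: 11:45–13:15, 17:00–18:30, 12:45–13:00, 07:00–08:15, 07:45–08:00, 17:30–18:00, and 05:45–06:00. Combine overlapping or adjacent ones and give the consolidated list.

05:45–06:00, 07:00–08:15, 11:45–13:15, 17:00–18:30

Sort by start: 05:45–06:00, 07:00–08:15, 07:45–08:00, 11:45–13:15, 12:45–13:00, 17:00–18:30, 17:30–18:00.
07:00–08:15 is disjoint → start new block.
07:45–08:00 overlaps/touches 07:00–08:15 → extend to 07:00–08:15.
11:45–13:15 is disjoint → start new block.
12:45–13:00 overlaps/touches 11:45–13:15 → extend to 11:45–13:15.
17:00–18:30 is disjoint → start new block.
17:30–18:00 overlaps/touches 17:00–18:30 → extend to 17:00–18:30.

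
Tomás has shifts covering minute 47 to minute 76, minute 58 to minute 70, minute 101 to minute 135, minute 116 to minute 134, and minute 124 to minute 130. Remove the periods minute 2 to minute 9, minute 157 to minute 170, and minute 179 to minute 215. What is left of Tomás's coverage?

minute 47 to minute 76, minute 101 to minute 135

First set merges to minute 47 to minute 76, minute 101 to minute 135.
minute 47 to minute 76: no B overlap → unchanged.
minute 101 to minute 135: no B overlap → unchanged.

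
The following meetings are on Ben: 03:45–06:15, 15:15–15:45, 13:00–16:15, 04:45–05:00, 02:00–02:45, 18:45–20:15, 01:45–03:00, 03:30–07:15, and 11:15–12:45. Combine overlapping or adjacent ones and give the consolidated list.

01:45–03:00, 03:30–07:15, 11:15–12:45, 13:00–16:15, 18:45–20:15

Sort by start: 01:45–03:00, 02:00–02:45, 03:30–07:15, 03:45–06:15, 04:45–05:00, 11:15–12:45, 13:00–16:15, 15:15–15:45, 18:45–20:15.
02:00–02:45 overlaps/touches 01:45–03:00 → extend to 01:45–03:00.
03:30–07:15 is disjoint → start new block.
03:45–06:15 overlaps/touches 03:30–07:15 → extend to 03:30–07:15.
04:45–05:00 overlaps/touches 03:30–07:15 → extend to 03:30–07:15.
11:15–12:45 is disjoint → start new block.
13:00–16:15 is disjoint → start new block.
15:15–15:45 overlaps/touches 13:00–16:15 → extend to 13:00–16:15.
18:45–20:15 is disjoint → start new block.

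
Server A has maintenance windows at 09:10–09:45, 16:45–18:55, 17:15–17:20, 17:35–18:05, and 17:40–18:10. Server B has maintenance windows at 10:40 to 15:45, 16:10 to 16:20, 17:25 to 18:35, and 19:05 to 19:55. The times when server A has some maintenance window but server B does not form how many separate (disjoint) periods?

Merge the first list: 09:10-09:45, 16:45-18:55.
A \ B = 09:10-09:45, 16:45-17:25, 18:35-18:55.
That is 3 disjoint pieces.

3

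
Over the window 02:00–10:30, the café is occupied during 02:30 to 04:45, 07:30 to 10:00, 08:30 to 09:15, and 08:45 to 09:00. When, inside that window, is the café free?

After merging, the occupied span is 02:30–04:45, 07:30–10:00.
Gaps within 02:00–10:30: 02:00–02:30, 04:45–07:30, 10:00–10:30.

02:00–02:30, 04:45–07:30, 10:00–10:30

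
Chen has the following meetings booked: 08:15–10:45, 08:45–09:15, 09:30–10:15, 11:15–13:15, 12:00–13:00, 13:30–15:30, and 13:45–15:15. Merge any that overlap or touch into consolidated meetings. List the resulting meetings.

08:15-10:45, 11:15-13:15, 13:30-15:30

08:45-09:15 overlaps/touches 08:15-10:45 → extend to 08:15-10:45.
09:30-10:15 overlaps/touches 08:15-10:45 → extend to 08:15-10:45.
11:15-13:15 is disjoint → start new block.
12:00-13:00 overlaps/touches 11:15-13:15 → extend to 11:15-13:15.
13:30-15:30 is disjoint → start new block.
13:45-15:15 overlaps/touches 13:30-15:30 → extend to 13:30-15:30.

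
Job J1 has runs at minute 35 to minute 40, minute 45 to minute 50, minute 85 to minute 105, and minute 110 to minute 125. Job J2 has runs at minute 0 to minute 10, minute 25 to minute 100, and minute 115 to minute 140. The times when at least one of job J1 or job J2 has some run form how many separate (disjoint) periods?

A ∪ B = minute 0 to minute 10, minute 25 to minute 105, minute 110 to minute 140.
That is 3 disjoint pieces.

3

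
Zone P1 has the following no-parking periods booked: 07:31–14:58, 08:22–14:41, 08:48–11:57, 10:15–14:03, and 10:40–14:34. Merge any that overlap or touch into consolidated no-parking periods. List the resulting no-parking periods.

07:31–14:58

08:22–14:41 overlaps/touches 07:31–14:58 → extend to 07:31–14:58.
08:48–11:57 overlaps/touches 07:31–14:58 → extend to 07:31–14:58.
10:15–14:03 overlaps/touches 07:31–14:58 → extend to 07:31–14:58.
10:40–14:34 overlaps/touches 07:31–14:58 → extend to 07:31–14:58.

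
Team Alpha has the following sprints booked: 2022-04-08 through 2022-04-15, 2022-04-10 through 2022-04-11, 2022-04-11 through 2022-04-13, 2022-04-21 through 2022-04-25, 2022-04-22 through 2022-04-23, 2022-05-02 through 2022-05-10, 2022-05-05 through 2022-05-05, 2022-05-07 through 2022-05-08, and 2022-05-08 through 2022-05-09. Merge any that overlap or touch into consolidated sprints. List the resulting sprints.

2022-04-08 through 2022-04-15, 2022-04-21 through 2022-04-25, 2022-05-02 through 2022-05-10

2022-04-10 through 2022-04-11 overlaps/touches 2022-04-08 through 2022-04-15 → extend to 2022-04-08 through 2022-04-15.
2022-04-11 through 2022-04-13 overlaps/touches 2022-04-08 through 2022-04-15 → extend to 2022-04-08 through 2022-04-15.
2022-04-21 through 2022-04-25 is disjoint → start new block.
2022-04-22 through 2022-04-23 overlaps/touches 2022-04-21 through 2022-04-25 → extend to 2022-04-21 through 2022-04-25.
2022-05-02 through 2022-05-10 is disjoint → start new block.
2022-05-05 through 2022-05-05 overlaps/touches 2022-05-02 through 2022-05-10 → extend to 2022-05-02 through 2022-05-10.
2022-05-07 through 2022-05-08 overlaps/touches 2022-05-02 through 2022-05-10 → extend to 2022-05-02 through 2022-05-10.
2022-05-08 through 2022-05-09 overlaps/touches 2022-05-02 through 2022-05-10 → extend to 2022-05-02 through 2022-05-10.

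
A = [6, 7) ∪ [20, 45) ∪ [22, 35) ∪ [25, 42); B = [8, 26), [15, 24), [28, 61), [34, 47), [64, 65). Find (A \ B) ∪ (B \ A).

[6, 7) ∪ [8, 20) ∪ [26, 28) ∪ [45, 61) ∪ [64, 65)

A, merged: [6, 7), [20, 45).
B, merged: [8, 26), [28, 61), [64, 65).
A \ B = [6, 7), [26, 28).
B \ A = [8, 20), [45, 61), [64, 65).
Union of the two gives the symmetric difference.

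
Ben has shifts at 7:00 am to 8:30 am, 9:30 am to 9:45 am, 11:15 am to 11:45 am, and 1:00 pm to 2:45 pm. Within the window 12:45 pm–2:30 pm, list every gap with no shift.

12:45 pm-1:00 pm

The merged coverage is 7:00 am-8:30 am, 9:30 am-9:45 am, 11:15 am-11:45 am, 1:00 pm-2:45 pm.
Gaps within 12:45 pm-2:30 pm: 12:45 pm-1:00 pm.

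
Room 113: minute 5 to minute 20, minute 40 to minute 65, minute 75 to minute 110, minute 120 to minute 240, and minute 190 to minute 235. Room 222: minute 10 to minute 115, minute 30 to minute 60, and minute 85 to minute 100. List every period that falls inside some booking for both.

minute 10 to minute 20, minute 40 to minute 65, minute 75 to minute 110

A, merged: minute 5 to minute 20, minute 40 to minute 65, minute 75 to minute 110, minute 120 to minute 240.
B, merged: minute 10 to minute 115.
minute 5 to minute 20 meets the second set on minute 10 to minute 20.
minute 40 to minute 65 meets the second set on minute 40 to minute 65.
minute 75 to minute 110 meets the second set on minute 75 to minute 110.
minute 120 to minute 240: no overlap with the second set.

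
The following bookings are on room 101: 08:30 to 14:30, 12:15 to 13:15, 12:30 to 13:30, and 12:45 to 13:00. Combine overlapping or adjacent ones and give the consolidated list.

08:30–14:30

12:15–13:15 overlaps/touches 08:30–14:30 → extend to 08:30–14:30.
12:30–13:30 overlaps/touches 08:30–14:30 → extend to 08:30–14:30.
12:45–13:00 overlaps/touches 08:30–14:30 → extend to 08:30–14:30.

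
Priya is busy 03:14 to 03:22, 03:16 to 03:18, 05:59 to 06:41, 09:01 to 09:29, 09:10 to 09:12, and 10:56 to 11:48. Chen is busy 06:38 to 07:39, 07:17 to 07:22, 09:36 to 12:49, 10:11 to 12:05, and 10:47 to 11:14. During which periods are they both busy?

Merge the first list: 03:14–03:22, 05:59–06:41, 09:01–09:29, 10:56–11:48.
Merge the second list: 06:38–07:39, 09:36–12:49.
03:14–03:22 meets no B interval.
05:59–06:41 ∩ B → 06:38–06:41.
09:01–09:29 meets no B interval.
10:56–11:48 ∩ B → 10:56–11:48.

06:38–06:41, 10:56–11:48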